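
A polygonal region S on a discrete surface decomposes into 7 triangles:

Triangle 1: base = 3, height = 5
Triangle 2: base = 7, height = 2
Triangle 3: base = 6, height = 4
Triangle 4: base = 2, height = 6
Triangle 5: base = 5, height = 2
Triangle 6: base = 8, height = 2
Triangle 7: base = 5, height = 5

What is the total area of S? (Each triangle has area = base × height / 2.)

(1/2)×3×5 + (1/2)×7×2 + (1/2)×6×4 + (1/2)×2×6 + (1/2)×5×2 + (1/2)×8×2 + (1/2)×5×5 = 58.0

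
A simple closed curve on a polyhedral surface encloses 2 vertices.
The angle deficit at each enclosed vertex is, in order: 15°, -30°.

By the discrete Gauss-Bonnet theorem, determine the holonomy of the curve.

Holonomy = total enclosed curvature = 15° + (-30°) = -15°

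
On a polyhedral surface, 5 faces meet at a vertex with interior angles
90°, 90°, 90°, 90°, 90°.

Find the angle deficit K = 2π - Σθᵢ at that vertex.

Sum of angles = 450°. K = 360° - 450° = -90°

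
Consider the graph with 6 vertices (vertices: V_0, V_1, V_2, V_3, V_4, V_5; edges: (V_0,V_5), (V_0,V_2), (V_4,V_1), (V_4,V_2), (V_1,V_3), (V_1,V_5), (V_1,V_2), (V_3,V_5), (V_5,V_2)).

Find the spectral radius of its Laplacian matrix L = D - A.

Degrees: deg(V_0) = 2, deg(V_1) = 4, deg(V_2) = 4, deg(V_3) = 2, deg(V_4) = 2, deg(V_5) = 4.
L = D − A with rows/columns ordered (V_0, V_1, V_2, V_3, V_4, V_5):
  [ 2,  0, -1,  0,  0, -1]
  [ 0,  4, -1, -1, -1, -1]
  [-1, -1,  4,  0, -1, -1]
  [ 0, -1,  0,  2,  0, -1]
  [ 0, -1, -1,  0,  2,  0]
  [-1, -1, -1, -1,  0,  4]
Characteristic polynomial: det(λI − L) = λ(λ² − 7λ + 9)²(λ − 4).
Roots: λ = 0; (λ² − 7λ + 9) = 0 ⇒ λ = (7 ± √13)/2 ≈ 1.6972, 5.3028 (multiplicity 2); (λ − 4) = 0 ⇒ λ = 4.
(Check: the roots sum (with multiplicity) to 18, matching trace L = Σdeg = 2·9 = 18.)
Laplacian eigenvalues: [0.0, 1.6972, 1.6972, 4.0, 5.3028, 5.3028]. Largest eigenvalue (spectral radius) = 5.3028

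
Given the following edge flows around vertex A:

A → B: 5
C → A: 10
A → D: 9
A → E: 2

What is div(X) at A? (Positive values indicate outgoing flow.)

Divergence = sum of outgoing flows = 5 + (-10) + 9 + 2 = 6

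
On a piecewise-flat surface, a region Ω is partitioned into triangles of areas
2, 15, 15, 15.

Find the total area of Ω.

2 + 15 + 15 + 15 = 47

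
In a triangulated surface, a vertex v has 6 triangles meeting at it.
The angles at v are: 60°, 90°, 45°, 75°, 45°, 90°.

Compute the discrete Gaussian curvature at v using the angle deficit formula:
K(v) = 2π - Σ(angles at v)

Sum of angles = 405°. K = 360° - 405° = -45°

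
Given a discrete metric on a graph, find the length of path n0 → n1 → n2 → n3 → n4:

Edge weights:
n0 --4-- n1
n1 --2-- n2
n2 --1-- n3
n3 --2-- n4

Arc length = 4 + 2 + 1 + 2 = 9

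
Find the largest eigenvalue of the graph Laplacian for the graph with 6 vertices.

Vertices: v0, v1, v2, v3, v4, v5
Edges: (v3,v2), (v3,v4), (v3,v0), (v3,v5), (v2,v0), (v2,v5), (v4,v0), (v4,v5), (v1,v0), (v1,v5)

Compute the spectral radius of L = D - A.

Degrees: deg(v0) = 4, deg(v1) = 2, deg(v2) = 3, deg(v3) = 4, deg(v4) = 3, deg(v5) = 4.
L = D − A with rows/columns ordered (v0, v1, v2, v3, v4, v5):
  [ 4, -1, -1, -1, -1,  0]
  [-1,  2,  0,  0,  0, -1]
  [-1,  0,  3, -1,  0, -1]
  [-1,  0, -1,  4, -1, -1]
  [-1,  0,  0, -1,  3, -1]
  [ 0, -1, -1, -1, -1,  4]
Characteristic polynomial: det(λI − L) = λ(λ − 2)(λ − 3)(λ − 4)(λ − 5)(λ − 6).
Roots: λ = 0; (λ − 2) = 0 ⇒ λ = 2; (λ − 3) = 0 ⇒ λ = 3; (λ − 4) = 0 ⇒ λ = 4; (λ − 5) = 0 ⇒ λ = 5; (λ − 6) = 0 ⇒ λ = 6.
(Check: the roots sum (with multiplicity) to 20, matching trace L = Σdeg = 2·10 = 20.)
Laplacian eigenvalues: [0.0, 2.0, 3.0, 4.0, 5.0, 6.0]. Largest eigenvalue (spectral radius) = 6.0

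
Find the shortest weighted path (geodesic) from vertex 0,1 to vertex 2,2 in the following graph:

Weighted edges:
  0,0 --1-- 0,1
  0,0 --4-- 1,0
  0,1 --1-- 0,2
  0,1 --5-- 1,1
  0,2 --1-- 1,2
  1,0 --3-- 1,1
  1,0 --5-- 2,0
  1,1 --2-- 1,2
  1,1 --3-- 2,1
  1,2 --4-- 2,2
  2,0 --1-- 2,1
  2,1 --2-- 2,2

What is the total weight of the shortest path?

Shortest path: 0,1 → 0,2 → 1,2 → 2,2, total weight = 6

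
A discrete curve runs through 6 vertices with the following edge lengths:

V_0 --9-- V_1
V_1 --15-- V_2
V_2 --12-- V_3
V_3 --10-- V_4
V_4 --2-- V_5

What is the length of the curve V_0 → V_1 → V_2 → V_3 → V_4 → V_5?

Arc length = 9 + 15 + 12 + 10 + 2 = 48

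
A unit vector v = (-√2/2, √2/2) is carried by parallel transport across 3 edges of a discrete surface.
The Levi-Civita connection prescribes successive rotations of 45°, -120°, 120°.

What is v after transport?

Total rotation: 45° + (-120°) + 120° = 45°. Final vector: (-1, 0)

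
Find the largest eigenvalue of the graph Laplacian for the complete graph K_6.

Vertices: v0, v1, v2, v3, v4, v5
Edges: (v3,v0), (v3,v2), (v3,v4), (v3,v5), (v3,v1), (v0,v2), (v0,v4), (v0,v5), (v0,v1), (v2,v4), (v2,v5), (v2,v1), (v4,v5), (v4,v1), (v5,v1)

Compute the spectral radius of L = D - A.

For the complete graph K_n, L = nI − J (J = all-ones matrix). J has eigenvalues n (once, eigenvector 𝟙) and 0 (multiplicity n−1), so L has eigenvalues 0 (once) and n (multiplicity n−1). Here n = 6: eigenvalue 0 once and 6 with multiplicity 5.
Laplacian eigenvalues: [0.0, 6.0, 6.0, 6.0, 6.0, 6.0]. Largest eigenvalue (spectral radius) = 6.0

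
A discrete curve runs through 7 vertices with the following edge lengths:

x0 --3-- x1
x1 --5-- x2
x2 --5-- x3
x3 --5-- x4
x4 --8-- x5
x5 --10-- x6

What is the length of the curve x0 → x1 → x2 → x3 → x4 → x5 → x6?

Arc length = 3 + 5 + 5 + 5 + 8 + 10 = 36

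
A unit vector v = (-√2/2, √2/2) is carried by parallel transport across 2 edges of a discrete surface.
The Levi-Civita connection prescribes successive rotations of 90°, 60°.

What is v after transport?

Total rotation: 90° + 60° = 150°. Final vector: (0.2588, -0.9659)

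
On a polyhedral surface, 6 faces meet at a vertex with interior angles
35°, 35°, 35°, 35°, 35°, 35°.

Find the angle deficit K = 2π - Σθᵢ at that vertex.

Sum of angles = 210°. K = 360° - 210° = 150° = 5π/6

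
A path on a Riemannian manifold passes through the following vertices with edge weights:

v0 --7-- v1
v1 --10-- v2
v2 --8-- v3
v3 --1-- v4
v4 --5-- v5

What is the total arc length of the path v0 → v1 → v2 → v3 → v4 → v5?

Arc length = 7 + 10 + 8 + 1 + 5 = 31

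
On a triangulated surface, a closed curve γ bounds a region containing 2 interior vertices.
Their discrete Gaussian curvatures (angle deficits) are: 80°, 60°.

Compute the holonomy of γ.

Holonomy = total enclosed curvature = 80° + 60° = 140°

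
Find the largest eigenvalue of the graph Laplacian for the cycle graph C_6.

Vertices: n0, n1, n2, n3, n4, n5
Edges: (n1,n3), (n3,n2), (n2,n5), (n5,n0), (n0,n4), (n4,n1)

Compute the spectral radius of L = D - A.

The cycle graph C_n has Laplacian eigenvalues λ_k = 2 − 2cos(2πk/n), k = 0, 1, …, n−1. Here n = 6:
k=0: 2 − 2cos(0) = 0.0; k=1: 2 − 2cos(π/3) = 1.0; k=2: 2 − 2cos(2π/3) = 3.0; k=3: 2 − 2cos(π) = 4.0; k=4: 2 − 2cos(4π/3) = 3.0; k=5: 2 − 2cos(5π/3) = 1.0.
Laplacian eigenvalues: [0.0, 1.0, 1.0, 3.0, 3.0, 4.0]. Largest eigenvalue (spectral radius) = 4.0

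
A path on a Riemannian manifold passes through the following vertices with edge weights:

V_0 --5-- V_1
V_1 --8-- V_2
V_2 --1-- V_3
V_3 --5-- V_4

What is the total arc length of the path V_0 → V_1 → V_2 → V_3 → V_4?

Arc length = 5 + 8 + 1 + 5 = 19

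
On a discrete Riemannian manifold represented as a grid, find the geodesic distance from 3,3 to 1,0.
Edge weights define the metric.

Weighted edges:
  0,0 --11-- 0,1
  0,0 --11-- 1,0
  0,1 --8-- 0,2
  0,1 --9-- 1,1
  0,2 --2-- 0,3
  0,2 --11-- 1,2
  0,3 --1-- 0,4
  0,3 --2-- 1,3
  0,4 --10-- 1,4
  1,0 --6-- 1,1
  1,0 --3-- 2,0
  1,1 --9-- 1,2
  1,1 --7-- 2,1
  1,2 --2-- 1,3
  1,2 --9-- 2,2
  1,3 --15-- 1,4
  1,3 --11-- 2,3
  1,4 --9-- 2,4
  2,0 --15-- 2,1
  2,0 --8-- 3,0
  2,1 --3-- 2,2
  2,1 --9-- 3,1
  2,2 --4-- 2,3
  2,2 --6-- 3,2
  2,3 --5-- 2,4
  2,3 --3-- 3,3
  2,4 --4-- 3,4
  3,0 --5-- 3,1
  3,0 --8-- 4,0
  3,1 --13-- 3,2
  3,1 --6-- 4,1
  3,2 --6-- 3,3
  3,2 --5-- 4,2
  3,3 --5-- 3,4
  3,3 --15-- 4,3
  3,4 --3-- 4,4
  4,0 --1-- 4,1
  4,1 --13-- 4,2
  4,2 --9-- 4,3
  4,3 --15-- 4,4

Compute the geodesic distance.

Shortest path: 3,3 → 2,3 → 2,2 → 2,1 → 1,1 → 1,0, total weight = 23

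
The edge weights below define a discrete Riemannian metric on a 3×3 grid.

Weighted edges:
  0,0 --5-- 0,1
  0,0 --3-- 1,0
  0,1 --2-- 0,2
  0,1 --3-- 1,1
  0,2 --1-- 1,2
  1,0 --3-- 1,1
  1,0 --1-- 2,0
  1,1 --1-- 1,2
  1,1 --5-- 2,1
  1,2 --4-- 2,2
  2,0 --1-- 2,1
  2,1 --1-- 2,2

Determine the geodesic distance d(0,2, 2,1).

Shortest path: 0,2 → 1,2 → 2,2 → 2,1, total weight = 6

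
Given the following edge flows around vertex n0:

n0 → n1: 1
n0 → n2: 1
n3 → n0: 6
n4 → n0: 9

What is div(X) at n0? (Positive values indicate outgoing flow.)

Divergence = sum of outgoing flows = 1 + 1 + (-6) + (-9) = -13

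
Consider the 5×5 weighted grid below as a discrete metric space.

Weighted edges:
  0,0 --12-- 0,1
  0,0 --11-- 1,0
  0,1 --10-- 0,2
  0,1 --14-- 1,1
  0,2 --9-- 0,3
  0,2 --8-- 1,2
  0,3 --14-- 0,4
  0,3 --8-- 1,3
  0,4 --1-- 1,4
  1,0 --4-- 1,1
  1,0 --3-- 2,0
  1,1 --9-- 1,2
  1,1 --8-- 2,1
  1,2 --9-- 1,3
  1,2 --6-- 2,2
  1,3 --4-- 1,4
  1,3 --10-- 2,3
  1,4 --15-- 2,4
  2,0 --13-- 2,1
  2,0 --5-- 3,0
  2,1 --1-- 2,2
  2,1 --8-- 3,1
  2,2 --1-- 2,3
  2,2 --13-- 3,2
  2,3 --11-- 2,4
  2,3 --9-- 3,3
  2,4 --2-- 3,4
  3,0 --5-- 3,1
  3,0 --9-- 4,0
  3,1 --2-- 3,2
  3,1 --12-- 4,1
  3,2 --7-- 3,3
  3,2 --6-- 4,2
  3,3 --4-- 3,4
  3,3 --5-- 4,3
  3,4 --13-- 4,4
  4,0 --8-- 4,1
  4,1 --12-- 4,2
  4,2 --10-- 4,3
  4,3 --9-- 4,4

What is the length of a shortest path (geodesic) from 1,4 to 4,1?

Shortest path: 1,4 → 1,3 → 2,3 → 2,2 → 2,1 → 3,1 → 4,1, total weight = 36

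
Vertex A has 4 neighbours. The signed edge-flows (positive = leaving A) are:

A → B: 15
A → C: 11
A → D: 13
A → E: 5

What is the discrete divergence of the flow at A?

Divergence = sum of outgoing flows = 15 + 11 + 13 + 5 = 44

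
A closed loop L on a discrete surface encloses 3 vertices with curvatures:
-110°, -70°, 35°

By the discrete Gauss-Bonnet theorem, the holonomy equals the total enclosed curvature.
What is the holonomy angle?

Holonomy = total enclosed curvature = (-110°) + (-70°) + 35° = -145°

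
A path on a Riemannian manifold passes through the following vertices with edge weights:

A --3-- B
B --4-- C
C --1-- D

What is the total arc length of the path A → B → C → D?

Arc length = 3 + 4 + 1 = 8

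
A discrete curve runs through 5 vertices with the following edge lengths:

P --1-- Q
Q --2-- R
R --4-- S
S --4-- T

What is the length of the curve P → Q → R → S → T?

Arc length = 1 + 2 + 4 + 4 = 11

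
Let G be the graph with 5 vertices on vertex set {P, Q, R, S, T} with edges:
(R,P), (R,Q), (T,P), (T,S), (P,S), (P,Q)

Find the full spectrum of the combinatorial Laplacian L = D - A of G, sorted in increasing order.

Degrees: deg(P) = 4, deg(Q) = 2, deg(R) = 2, deg(S) = 2, deg(T) = 2.
L = D − A with rows/columns ordered (P, Q, R, S, T):
  [ 4, -1, -1, -1, -1]
  [-1,  2, -1,  0,  0]
  [-1, -1,  2,  0,  0]
  [-1,  0,  0,  2, -1]
  [-1,  0,  0, -1,  2]
Characteristic polynomial: det(λI − L) = λ(λ − 1)(λ − 3)²(λ − 5).
Roots: λ = 0; (λ − 1) = 0 ⇒ λ = 1; (λ − 3) = 0 ⇒ λ = 3 (multiplicity 2); (λ − 5) = 0 ⇒ λ = 5.
(Check: the roots sum (with multiplicity) to 12, matching trace L = Σdeg = 2·6 = 12.)
Laplacian eigenvalues (increasing order): [0.0, 1.0, 3.0, 3.0, 5.0]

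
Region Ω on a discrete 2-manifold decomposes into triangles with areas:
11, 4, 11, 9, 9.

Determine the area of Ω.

11 + 4 + 11 + 9 + 9 = 44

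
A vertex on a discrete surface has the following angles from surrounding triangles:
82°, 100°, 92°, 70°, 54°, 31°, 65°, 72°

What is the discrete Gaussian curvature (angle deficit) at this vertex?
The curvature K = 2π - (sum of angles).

Sum of angles = 566°. K = 360° - 566° = -206° = -103π/90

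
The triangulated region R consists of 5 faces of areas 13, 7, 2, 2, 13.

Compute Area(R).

13 + 7 + 2 + 2 + 13 = 37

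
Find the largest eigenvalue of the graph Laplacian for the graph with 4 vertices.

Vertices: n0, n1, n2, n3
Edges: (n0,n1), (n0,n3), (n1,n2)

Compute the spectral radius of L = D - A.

Degrees: deg(n0) = 2, deg(n1) = 2, deg(n2) = 1, deg(n3) = 1.
L = D − A with rows/columns ordered (n0, n1, n2, n3):
  [ 2, -1,  0, -1]
  [-1,  2, -1,  0]
  [ 0, -1,  1,  0]
  [-1,  0,  0,  1]
Characteristic polynomial: det(λI − L) = λ(λ² − 4λ + 2)(λ − 2).
Roots: λ = 0; (λ² − 4λ + 2) = 0 ⇒ λ = 2 ± √2 ≈ 0.5858, 3.4142; (λ − 2) = 0 ⇒ λ = 2.
(Check: the roots sum (with multiplicity) to 6, matching trace L = Σdeg = 2·3 = 6.)
Laplacian eigenvalues: [0.0, 0.5858, 2.0, 3.4142]. Largest eigenvalue (spectral radius) = 3.4142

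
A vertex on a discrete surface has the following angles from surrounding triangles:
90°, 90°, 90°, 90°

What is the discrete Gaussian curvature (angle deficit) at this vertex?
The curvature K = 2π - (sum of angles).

Sum of angles = 360°. K = 360° - 360° = 0° = 0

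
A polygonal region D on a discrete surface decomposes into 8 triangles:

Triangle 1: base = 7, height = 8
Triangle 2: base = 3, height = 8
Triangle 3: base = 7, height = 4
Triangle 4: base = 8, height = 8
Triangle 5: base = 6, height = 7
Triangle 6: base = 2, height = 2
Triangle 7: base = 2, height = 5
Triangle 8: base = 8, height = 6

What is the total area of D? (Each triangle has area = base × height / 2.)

(1/2)×7×8 + (1/2)×3×8 + (1/2)×7×4 + (1/2)×8×8 + (1/2)×6×7 + (1/2)×2×2 + (1/2)×2×5 + (1/2)×8×6 = 138.0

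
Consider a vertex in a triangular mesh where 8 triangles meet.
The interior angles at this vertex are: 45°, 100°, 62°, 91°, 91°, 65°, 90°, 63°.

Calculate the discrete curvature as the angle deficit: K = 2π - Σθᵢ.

Sum of angles = 607°. K = 360° - 607° = -247° = -247π/180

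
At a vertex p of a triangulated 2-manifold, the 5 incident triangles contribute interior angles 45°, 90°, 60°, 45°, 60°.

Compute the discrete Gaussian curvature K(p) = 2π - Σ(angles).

Sum of angles = 300°. K = 360° - 300° = 60° = π/3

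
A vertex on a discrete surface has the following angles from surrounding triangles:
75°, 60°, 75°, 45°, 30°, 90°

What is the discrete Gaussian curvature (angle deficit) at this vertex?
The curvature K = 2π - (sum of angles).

Sum of angles = 375°. K = 360° - 375° = -15° = -π/12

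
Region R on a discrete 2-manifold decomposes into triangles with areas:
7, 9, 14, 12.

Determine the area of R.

7 + 9 + 14 + 12 = 42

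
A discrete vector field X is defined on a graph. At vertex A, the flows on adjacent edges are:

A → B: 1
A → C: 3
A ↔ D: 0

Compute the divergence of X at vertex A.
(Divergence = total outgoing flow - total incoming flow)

Divergence = sum of outgoing flows = 1 + 3 + 0 = 4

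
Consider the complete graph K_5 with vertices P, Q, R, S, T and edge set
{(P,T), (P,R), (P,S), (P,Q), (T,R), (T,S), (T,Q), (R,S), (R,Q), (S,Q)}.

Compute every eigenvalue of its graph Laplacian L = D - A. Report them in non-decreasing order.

For the complete graph K_n, L = nI − J (J = all-ones matrix). J has eigenvalues n (once, eigenvector 𝟙) and 0 (multiplicity n−1), so L has eigenvalues 0 (once) and n (multiplicity n−1). Here n = 5: eigenvalue 0 once and 5 with multiplicity 4.
Laplacian eigenvalues (increasing order): [0.0, 5.0, 5.0, 5.0, 5.0]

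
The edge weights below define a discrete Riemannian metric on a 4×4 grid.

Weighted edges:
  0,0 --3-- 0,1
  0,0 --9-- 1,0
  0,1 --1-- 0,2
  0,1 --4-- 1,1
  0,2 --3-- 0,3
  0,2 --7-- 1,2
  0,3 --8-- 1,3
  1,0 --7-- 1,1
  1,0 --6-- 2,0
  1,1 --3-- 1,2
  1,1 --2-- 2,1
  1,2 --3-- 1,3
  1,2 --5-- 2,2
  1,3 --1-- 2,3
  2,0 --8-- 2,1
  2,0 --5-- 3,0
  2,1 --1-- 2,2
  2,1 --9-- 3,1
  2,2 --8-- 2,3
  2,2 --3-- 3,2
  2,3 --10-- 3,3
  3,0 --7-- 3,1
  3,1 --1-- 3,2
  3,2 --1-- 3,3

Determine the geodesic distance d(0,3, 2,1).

Shortest path: 0,3 → 0,2 → 0,1 → 1,1 → 2,1, total weight = 10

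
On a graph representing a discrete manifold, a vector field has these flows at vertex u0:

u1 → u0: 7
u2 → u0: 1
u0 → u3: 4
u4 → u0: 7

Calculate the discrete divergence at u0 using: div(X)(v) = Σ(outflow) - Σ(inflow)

Divergence = sum of outgoing flows = (-7) + (-1) + 4 + (-7) = -11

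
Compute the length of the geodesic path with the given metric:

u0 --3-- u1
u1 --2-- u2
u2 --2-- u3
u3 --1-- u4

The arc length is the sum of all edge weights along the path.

Arc length = 3 + 2 + 2 + 1 = 8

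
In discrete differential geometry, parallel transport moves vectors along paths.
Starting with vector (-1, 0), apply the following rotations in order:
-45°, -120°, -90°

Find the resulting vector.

Total rotation: (-45°) + (-120°) + (-90°) = -255° ≡ 105° (mod 360°). Final vector: (0.2588, -0.9659)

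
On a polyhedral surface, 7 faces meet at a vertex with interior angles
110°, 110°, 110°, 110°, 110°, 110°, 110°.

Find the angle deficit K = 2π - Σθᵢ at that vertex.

Sum of angles = 770°. K = 360° - 770° = -410° = -41π/18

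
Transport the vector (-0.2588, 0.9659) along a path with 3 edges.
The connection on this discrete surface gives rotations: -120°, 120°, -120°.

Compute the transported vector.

Total rotation: (-120°) + 120° + (-120°) = -120°. Final vector: (0.9659, -0.2588)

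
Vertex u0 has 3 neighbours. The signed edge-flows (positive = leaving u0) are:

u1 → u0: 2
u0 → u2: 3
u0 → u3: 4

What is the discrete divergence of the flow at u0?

Divergence = sum of outgoing flows = (-2) + 3 + 4 = 5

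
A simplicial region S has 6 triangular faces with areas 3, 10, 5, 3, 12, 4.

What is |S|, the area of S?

3 + 10 + 5 + 3 + 12 + 4 = 37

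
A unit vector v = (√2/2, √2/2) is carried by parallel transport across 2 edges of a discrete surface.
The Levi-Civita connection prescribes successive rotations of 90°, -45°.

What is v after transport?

Total rotation: 90° + (-45°) = 45°. Final vector: (0, 1)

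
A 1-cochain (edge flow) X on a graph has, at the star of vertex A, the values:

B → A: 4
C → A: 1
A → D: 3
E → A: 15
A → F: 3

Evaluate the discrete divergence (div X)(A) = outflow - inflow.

Divergence = sum of outgoing flows = (-4) + (-1) + 3 + (-15) + 3 = -14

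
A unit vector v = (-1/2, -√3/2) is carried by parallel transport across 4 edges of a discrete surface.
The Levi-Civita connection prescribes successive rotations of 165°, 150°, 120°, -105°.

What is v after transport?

Total rotation: 165° + 150° + 120° + (-105°) = 330° ≡ -30° (mod 360°). Final vector: (-0.8660, -0.5000)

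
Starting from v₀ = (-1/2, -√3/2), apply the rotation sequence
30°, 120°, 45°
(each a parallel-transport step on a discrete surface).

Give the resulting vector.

Total rotation: 30° + 120° + 45° = 195° ≡ -165° (mod 360°). Final vector: (0.2588, 0.9659)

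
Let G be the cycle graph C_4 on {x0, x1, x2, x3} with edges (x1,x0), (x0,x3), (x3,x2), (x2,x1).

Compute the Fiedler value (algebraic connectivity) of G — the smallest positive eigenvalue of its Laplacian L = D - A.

The cycle graph C_n has Laplacian eigenvalues λ_k = 2 − 2cos(2πk/n), k = 0, 1, …, n−1. Here n = 4:
k=0: 2 − 2cos(0) = 0.0; k=1: 2 − 2cos(π/2) = 2.0; k=2: 2 − 2cos(π) = 4.0; k=3: 2 − 2cos(3π/2) = 2.0.
Laplacian eigenvalues: [0.0, 2.0, 2.0, 4.0]. Algebraic connectivity (smallest non-zero eigenvalue) = 2.0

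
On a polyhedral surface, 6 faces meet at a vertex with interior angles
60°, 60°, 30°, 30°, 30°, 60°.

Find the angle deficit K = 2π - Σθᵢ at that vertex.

Sum of angles = 270°. K = 360° - 270° = 90°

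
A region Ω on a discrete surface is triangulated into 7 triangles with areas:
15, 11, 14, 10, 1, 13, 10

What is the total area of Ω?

15 + 11 + 14 + 10 + 1 + 13 + 10 = 74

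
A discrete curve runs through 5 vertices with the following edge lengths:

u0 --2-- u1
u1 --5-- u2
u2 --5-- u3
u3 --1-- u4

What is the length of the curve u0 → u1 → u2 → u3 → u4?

Arc length = 2 + 5 + 5 + 1 = 13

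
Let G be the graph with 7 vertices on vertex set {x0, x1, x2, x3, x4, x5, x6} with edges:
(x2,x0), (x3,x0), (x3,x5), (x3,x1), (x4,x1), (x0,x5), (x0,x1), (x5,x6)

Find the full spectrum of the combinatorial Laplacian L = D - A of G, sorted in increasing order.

Degrees: deg(x0) = 4, deg(x1) = 3, deg(x2) = 1, deg(x3) = 3, deg(x4) = 1, deg(x5) = 3, deg(x6) = 1.
L = D − A with rows/columns ordered (x0, x1, x2, x3, x4, x5, x6):
  [ 4, -1, -1, -1,  0, -1,  0]
  [-1,  3,  0, -1, -1,  0,  0]
  [-1,  0,  1,  0,  0,  0,  0]
  [-1, -1,  0,  3,  0, -1,  0]
  [ 0, -1,  0,  0,  1,  0,  0]
  [-1,  0,  0, -1,  0,  3, -1]
  [ 0,  0,  0,  0,  0, -1,  1]
Characteristic polynomial: det(λI − L) = λ(λ² − 4λ + 2)(λ² − 6λ + 4)(λ² − 6λ + 7).
Roots: λ = 0; (λ² − 4λ + 2) = 0 ⇒ λ = 2 ± √2 ≈ 0.5858, 3.4142; (λ² − 6λ + 4) = 0 ⇒ λ = 3 ± √5 ≈ 0.7639, 5.2361; (λ² − 6λ + 7) = 0 ⇒ λ = 3 ± √2 ≈ 1.5858, 4.4142.
(Check: the roots sum (with multiplicity) to 16, matching trace L = Σdeg = 2·8 = 16.)
Laplacian eigenvalues (increasing order): [0.0, 0.5858, 0.7639, 1.5858, 3.4142, 4.4142, 5.2361]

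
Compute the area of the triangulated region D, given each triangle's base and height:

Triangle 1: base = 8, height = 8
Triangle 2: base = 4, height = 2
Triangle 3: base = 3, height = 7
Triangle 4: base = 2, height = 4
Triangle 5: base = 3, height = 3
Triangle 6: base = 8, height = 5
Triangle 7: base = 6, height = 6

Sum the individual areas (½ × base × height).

(1/2)×8×8 + (1/2)×4×2 + (1/2)×3×7 + (1/2)×2×4 + (1/2)×3×3 + (1/2)×8×5 + (1/2)×6×6 = 93.0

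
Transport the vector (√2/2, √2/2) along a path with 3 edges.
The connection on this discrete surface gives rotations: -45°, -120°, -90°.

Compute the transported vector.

Total rotation: (-45°) + (-120°) + (-90°) = -255° ≡ 105° (mod 360°). Final vector: (-0.8660, 0.5000)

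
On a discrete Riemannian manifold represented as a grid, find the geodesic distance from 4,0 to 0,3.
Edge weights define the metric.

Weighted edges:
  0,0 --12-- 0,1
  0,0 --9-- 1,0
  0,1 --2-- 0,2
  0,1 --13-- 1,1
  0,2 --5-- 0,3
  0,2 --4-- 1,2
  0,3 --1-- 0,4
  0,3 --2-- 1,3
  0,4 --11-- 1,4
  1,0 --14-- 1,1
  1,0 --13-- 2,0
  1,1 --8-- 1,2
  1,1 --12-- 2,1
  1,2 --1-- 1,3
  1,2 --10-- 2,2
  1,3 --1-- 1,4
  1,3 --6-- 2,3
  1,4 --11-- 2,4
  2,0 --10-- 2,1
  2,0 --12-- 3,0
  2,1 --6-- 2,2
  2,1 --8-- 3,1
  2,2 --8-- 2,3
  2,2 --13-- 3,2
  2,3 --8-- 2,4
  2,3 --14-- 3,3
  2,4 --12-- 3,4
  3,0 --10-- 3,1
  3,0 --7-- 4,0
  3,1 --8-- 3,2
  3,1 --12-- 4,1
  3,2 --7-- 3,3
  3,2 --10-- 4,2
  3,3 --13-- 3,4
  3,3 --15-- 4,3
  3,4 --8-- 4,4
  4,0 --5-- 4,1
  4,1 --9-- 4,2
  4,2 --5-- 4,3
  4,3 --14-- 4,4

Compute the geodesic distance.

Shortest path: 4,0 → 4,1 → 3,1 → 2,1 → 2,2 → 1,2 → 1,3 → 0,3, total weight = 44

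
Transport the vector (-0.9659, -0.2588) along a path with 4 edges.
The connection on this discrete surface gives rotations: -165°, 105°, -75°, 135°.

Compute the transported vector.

Total rotation: (-165°) + 105° + (-75°) + 135° = 0°. Final vector: (-0.9659, -0.2588)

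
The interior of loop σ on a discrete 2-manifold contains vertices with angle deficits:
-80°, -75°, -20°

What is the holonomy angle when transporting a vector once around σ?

Holonomy = total enclosed curvature = (-80°) + (-75°) + (-20°) = -175°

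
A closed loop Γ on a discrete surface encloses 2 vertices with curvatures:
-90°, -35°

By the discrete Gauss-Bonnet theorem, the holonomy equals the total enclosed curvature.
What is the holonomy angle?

Holonomy = total enclosed curvature = (-90°) + (-35°) = -125°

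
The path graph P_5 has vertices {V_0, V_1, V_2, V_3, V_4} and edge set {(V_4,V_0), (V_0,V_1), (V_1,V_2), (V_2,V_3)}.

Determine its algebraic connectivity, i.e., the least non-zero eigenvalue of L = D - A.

The path graph P_n has Laplacian eigenvalues λ_k = 2 − 2cos(kπ/n), k = 0, 1, …, n−1. Here n = 5:
k=0: 2 − 2cos(0) = 0.0; k=1: 2 − 2cos(π/5) = 0.382; k=2: 2 − 2cos(2π/5) = 1.382; k=3: 2 − 2cos(3π/5) = 2.618; k=4: 2 − 2cos(4π/5) = 3.618.
Laplacian eigenvalues: [0.0, 0.382, 1.382, 2.618, 3.618]. Algebraic connectivity (smallest non-zero eigenvalue) = 0.382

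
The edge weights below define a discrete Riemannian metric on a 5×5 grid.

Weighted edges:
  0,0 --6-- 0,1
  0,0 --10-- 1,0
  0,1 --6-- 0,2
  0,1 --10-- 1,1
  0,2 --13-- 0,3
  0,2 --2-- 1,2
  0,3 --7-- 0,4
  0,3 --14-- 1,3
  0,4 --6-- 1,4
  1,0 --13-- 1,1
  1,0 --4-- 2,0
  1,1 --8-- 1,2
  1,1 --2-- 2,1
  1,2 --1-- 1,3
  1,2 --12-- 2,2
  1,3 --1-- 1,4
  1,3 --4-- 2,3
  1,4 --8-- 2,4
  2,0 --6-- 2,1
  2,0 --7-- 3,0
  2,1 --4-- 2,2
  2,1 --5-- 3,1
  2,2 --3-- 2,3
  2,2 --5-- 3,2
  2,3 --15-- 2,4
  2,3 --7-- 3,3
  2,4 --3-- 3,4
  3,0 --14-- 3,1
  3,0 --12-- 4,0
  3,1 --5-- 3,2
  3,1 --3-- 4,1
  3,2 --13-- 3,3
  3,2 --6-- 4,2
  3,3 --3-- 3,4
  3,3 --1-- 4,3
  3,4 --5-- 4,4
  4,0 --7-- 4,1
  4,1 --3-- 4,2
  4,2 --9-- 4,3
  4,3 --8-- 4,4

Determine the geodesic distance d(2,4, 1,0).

Shortest path: 2,4 → 3,4 → 3,3 → 2,3 → 2,2 → 2,1 → 2,0 → 1,0, total weight = 30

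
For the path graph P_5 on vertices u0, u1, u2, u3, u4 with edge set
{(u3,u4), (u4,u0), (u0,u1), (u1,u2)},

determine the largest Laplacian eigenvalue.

The path graph P_n has Laplacian eigenvalues λ_k = 2 − 2cos(kπ/n), k = 0, 1, …, n−1. Here n = 5:
k=0: 2 − 2cos(0) = 0.0; k=1: 2 − 2cos(π/5) = 0.382; k=2: 2 − 2cos(2π/5) = 1.382; k=3: 2 − 2cos(3π/5) = 2.618; k=4: 2 − 2cos(4π/5) = 3.618.
Laplacian eigenvalues: [0.0, 0.382, 1.382, 2.618, 3.618]. Largest eigenvalue (spectral radius) = 3.618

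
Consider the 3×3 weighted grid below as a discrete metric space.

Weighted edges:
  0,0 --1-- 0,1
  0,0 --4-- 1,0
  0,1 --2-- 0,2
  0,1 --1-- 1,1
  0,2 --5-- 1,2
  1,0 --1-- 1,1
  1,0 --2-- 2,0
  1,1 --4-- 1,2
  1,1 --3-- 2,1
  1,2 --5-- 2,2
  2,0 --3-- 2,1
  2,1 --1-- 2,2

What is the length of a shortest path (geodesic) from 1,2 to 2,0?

Shortest path: 1,2 → 1,1 → 1,0 → 2,0, total weight = 7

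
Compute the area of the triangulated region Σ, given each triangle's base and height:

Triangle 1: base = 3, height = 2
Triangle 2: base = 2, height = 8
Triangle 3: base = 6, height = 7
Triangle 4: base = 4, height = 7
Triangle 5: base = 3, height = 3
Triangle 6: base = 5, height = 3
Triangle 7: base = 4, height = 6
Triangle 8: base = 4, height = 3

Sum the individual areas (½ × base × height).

(1/2)×3×2 + (1/2)×2×8 + (1/2)×6×7 + (1/2)×4×7 + (1/2)×3×3 + (1/2)×5×3 + (1/2)×4×6 + (1/2)×4×3 = 76.0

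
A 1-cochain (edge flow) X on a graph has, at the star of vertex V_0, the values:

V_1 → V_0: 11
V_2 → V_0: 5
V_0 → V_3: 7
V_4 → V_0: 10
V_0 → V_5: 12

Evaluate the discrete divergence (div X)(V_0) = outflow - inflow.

Divergence = sum of outgoing flows = (-11) + (-5) + 7 + (-10) + 12 = -7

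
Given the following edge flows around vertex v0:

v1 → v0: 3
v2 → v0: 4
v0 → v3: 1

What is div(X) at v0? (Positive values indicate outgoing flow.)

Divergence = sum of outgoing flows = (-3) + (-4) + 1 = -6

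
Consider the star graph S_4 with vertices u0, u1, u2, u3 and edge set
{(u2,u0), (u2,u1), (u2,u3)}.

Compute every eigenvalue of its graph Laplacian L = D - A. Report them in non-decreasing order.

The star S_4 is the complete bipartite graph K_{1,3} (one hub of degree 3, 3 leaves of degree 1). The Laplacian spectrum of K_{p,q} is 0, p (multiplicity q−1), q (multiplicity p−1), p+q. With p = 1, q = 3: 0 once, 1 with multiplicity 2, and 4 once. (Check: trace L = sum of degrees = 6 = 2·1 + 4.)
Laplacian eigenvalues (increasing order): [0.0, 1.0, 1.0, 4.0]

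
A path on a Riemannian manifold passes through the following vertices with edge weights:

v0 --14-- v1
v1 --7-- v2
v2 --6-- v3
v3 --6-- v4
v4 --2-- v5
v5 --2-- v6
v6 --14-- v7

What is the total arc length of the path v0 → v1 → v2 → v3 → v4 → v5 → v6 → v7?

Arc length = 14 + 7 + 6 + 6 + 2 + 2 + 14 = 51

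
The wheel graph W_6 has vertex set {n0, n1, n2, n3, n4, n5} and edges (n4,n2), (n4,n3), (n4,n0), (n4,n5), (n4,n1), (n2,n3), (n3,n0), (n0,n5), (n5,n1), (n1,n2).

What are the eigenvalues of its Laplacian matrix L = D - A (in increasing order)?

The wheel W_6 is the join K_1 ∨ C_5 (a hub joined to every vertex of a cycle of length 5). For a join G ∨ H (G on p vertices, H on q vertices) the Laplacian spectrum is 0, p+q, the eigenvalues of L(G) other than one 0 each shifted by +q, and the eigenvalues of L(H) other than one 0 each shifted by +p. With G = K_1 (p = 1, nothing left after dropping its 0) and H = C_5 (q = 5, eigenvalues 2 − 2cos(2πk/5), k = 0, …, 4; drop k = 0), the spectrum of W_6 is 0, 6, and 1 + (2 − 2cos(2πk/5)) = 3 − 2cos(2πk/5) for k = 1, …, 4:
k=1: 3 − 2cos(2π/5) = 2.382; k=2: 3 − 2cos(4π/5) = 4.618; k=3: 3 − 2cos(6π/5) = 4.618; k=4: 3 − 2cos(8π/5) = 2.382.
Laplacian eigenvalues (increasing order): [0.0, 2.382, 2.382, 4.618, 4.618, 6.0]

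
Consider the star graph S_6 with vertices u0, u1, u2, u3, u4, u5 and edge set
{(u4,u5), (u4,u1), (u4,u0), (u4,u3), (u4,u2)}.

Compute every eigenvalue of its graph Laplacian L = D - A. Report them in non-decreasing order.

The star S_6 is the complete bipartite graph K_{1,5} (one hub of degree 5, 5 leaves of degree 1). The Laplacian spectrum of K_{p,q} is 0, p (multiplicity q−1), q (multiplicity p−1), p+q. With p = 1, q = 5: 0 once, 1 with multiplicity 4, and 6 once. (Check: trace L = sum of degrees = 10 = 4·1 + 6.)
Laplacian eigenvalues (increasing order): [0.0, 1.0, 1.0, 1.0, 1.0, 6.0]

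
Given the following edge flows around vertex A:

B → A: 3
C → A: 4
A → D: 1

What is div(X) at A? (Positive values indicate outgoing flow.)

Divergence = sum of outgoing flows = (-3) + (-4) + 1 = -6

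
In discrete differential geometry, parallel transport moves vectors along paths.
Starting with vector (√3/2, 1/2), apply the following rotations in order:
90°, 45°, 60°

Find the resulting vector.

Total rotation: 90° + 45° + 60° = 195° ≡ -165° (mod 360°). Final vector: (-0.7071, -0.7071)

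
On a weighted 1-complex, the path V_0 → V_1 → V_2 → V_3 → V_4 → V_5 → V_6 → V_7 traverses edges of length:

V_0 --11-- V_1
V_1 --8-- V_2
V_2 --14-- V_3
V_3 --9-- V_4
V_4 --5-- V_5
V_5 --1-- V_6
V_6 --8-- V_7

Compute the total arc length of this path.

Arc length = 11 + 8 + 14 + 9 + 5 + 1 + 8 = 56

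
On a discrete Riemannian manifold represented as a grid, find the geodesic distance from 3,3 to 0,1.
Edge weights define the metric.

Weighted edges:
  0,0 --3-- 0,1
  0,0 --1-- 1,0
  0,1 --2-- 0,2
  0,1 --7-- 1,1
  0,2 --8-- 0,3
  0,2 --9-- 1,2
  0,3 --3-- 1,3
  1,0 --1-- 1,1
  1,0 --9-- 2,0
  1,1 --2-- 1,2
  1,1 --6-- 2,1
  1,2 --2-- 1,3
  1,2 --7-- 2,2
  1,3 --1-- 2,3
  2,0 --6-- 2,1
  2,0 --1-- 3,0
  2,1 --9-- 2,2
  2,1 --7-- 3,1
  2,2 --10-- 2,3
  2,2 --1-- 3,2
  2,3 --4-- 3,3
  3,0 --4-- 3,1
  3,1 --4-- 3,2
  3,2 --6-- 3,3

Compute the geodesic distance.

Shortest path: 3,3 → 2,3 → 1,3 → 1,2 → 1,1 → 1,0 → 0,0 → 0,1, total weight = 14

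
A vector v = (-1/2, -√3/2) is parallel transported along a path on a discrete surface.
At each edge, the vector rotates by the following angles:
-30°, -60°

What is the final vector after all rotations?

Total rotation: (-30°) + (-60°) = -90°. Final vector: (-0.8660, 0.5000)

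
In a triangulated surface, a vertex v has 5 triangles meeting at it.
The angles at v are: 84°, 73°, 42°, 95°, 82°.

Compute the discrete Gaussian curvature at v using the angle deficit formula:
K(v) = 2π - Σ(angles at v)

Sum of angles = 376°. K = 360° - 376° = -16° = -4π/45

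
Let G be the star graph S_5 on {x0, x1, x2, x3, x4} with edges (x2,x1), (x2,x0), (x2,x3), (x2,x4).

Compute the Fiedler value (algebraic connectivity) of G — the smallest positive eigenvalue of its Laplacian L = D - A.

The star S_5 is the complete bipartite graph K_{1,4} (one hub of degree 4, 4 leaves of degree 1). The Laplacian spectrum of K_{p,q} is 0, p (multiplicity q−1), q (multiplicity p−1), p+q. With p = 1, q = 4: 0 once, 1 with multiplicity 3, and 5 once. (Check: trace L = sum of degrees = 8 = 3·1 + 5.)
Laplacian eigenvalues: [0.0, 1.0, 1.0, 1.0, 5.0]. Algebraic connectivity (smallest non-zero eigenvalue) = 1.0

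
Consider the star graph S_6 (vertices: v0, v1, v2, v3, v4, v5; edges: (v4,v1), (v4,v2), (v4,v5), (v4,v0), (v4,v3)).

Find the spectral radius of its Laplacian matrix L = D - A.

The star S_6 is the complete bipartite graph K_{1,5} (one hub of degree 5, 5 leaves of degree 1). The Laplacian spectrum of K_{p,q} is 0, p (multiplicity q−1), q (multiplicity p−1), p+q. With p = 1, q = 5: 0 once, 1 with multiplicity 4, and 6 once. (Check: trace L = sum of degrees = 10 = 4·1 + 6.)
Laplacian eigenvalues: [0.0, 1.0, 1.0, 1.0, 1.0, 6.0]. Largest eigenvalue (spectral radius) = 6.0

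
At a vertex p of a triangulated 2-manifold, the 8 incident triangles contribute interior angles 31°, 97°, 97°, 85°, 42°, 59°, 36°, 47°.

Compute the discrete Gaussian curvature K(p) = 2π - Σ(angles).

Sum of angles = 494°. K = 360° - 494° = -134° = -67π/90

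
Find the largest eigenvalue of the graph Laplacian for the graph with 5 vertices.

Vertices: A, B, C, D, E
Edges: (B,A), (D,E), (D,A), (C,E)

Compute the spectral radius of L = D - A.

Degrees: deg(A) = 2, deg(B) = 1, deg(C) = 1, deg(D) = 2, deg(E) = 2.
L = D − A with rows/columns ordered (A, B, C, D, E):
  [ 2, -1,  0, -1,  0]
  [-1,  1,  0,  0,  0]
  [ 0,  0,  1,  0, -1]
  [-1,  0,  0,  2, -1]
  [ 0,  0, -1, -1,  2]
Characteristic polynomial: det(λI − L) = λ(λ² − 3λ + 1)(λ² − 5λ + 5).
Roots: λ = 0; (λ² − 3λ + 1) = 0 ⇒ λ = (3 ± √5)/2 ≈ 0.382, 2.618; (λ² − 5λ + 5) = 0 ⇒ λ = (5 ± √5)/2 ≈ 1.382, 3.618.
(Check: the roots sum (with multiplicity) to 8, matching trace L = Σdeg = 2·4 = 8.)
Laplacian eigenvalues: [0.0, 0.382, 1.382, 2.618, 3.618]. Largest eigenvalue (spectral radius) = 3.618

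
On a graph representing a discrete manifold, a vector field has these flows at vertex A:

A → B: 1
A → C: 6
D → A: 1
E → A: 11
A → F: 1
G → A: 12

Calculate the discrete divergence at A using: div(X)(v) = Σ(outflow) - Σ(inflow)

Divergence = sum of outgoing flows = 1 + 6 + (-1) + (-11) + 1 + (-12) = -16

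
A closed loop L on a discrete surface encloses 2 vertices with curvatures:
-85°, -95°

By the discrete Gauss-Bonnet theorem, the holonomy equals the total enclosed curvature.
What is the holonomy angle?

Holonomy = total enclosed curvature = (-85°) + (-95°) = -180°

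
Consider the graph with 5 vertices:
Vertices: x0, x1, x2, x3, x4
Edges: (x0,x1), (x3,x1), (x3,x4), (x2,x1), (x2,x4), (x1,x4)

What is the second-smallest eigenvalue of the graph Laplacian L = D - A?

Degrees: deg(x0) = 1, deg(x1) = 4, deg(x2) = 2, deg(x3) = 2, deg(x4) = 3.
L = D − A with rows/columns ordered (x0, x1, x2, x3, x4):
  [ 1, -1,  0,  0,  0]
  [-1,  4, -1, -1, -1]
  [ 0, -1,  2,  0, -1]
  [ 0, -1,  0,  2, -1]
  [ 0, -1, -1, -1,  3]
Characteristic polynomial: det(λI − L) = λ(λ − 1)(λ − 2)(λ − 4)(λ − 5).
Roots: λ = 0; (λ − 1) = 0 ⇒ λ = 1; (λ − 2) = 0 ⇒ λ = 2; (λ − 4) = 0 ⇒ λ = 4; (λ − 5) = 0 ⇒ λ = 5.
(Check: the roots sum (with multiplicity) to 12, matching trace L = Σdeg = 2·6 = 12.)
Laplacian eigenvalues: [0.0, 1.0, 2.0, 4.0, 5.0]. Algebraic connectivity (smallest non-zero eigenvalue) = 1.0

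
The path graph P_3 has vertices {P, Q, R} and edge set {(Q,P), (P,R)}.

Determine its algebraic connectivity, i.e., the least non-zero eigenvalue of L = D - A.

The path graph P_n has Laplacian eigenvalues λ_k = 2 − 2cos(kπ/n), k = 0, 1, …, n−1. Here n = 3:
k=0: 2 − 2cos(0) = 0.0; k=1: 2 − 2cos(π/3) = 1.0; k=2: 2 − 2cos(2π/3) = 3.0.
Laplacian eigenvalues: [0.0, 1.0, 3.0]. Algebraic connectivity (smallest non-zero eigenvalue) = 1.0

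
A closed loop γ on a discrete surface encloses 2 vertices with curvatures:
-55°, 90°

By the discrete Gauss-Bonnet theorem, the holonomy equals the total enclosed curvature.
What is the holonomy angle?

Holonomy = total enclosed curvature = (-55°) + 90° = 35°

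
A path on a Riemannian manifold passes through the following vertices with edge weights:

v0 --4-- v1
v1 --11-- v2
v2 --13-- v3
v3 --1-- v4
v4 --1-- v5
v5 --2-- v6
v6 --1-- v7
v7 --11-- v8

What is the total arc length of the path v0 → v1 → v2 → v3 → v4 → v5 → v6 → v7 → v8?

Arc length = 4 + 11 + 13 + 1 + 1 + 2 + 1 + 11 = 44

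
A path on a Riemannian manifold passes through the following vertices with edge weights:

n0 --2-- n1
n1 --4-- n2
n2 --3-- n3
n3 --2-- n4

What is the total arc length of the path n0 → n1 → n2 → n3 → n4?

Arc length = 2 + 4 + 3 + 2 = 11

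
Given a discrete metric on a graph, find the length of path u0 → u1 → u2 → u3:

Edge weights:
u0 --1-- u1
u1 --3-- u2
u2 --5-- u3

Arc length = 1 + 3 + 5 = 9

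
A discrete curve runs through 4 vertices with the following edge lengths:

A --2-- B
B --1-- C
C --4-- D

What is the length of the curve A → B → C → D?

Arc length = 2 + 1 + 4 = 7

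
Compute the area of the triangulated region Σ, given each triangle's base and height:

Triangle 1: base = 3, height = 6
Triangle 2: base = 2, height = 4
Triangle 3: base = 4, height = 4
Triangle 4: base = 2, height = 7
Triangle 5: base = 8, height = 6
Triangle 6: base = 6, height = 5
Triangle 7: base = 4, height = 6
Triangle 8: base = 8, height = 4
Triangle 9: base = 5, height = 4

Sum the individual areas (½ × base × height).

(1/2)×3×6 + (1/2)×2×4 + (1/2)×4×4 + (1/2)×2×7 + (1/2)×8×6 + (1/2)×6×5 + (1/2)×4×6 + (1/2)×8×4 + (1/2)×5×4 = 105.0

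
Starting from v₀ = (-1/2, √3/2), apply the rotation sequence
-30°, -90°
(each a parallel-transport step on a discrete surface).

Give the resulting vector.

Total rotation: (-30°) + (-90°) = -120°. Final vector: (1, 0)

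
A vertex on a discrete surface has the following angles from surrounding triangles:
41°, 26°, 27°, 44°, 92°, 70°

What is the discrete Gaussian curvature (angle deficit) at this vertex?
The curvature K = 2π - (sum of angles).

Sum of angles = 300°. K = 360° - 300° = 60° = π/3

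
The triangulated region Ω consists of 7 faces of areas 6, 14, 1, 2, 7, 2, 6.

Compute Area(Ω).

6 + 14 + 1 + 2 + 7 + 2 + 6 = 38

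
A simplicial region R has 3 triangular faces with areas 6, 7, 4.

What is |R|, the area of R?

6 + 7 + 4 = 17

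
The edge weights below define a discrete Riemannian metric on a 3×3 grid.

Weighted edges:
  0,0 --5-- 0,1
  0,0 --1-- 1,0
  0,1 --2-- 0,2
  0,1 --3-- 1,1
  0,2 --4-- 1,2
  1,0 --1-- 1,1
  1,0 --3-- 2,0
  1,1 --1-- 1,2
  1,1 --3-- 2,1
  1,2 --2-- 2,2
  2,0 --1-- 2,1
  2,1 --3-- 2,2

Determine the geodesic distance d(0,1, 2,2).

Shortest path: 0,1 → 1,1 → 1,2 → 2,2, total weight = 6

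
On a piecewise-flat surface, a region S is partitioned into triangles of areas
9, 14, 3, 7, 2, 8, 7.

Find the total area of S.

9 + 14 + 3 + 7 + 2 + 8 + 7 = 50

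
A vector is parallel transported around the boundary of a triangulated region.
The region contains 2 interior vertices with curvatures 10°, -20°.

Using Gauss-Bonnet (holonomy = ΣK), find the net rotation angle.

Holonomy = total enclosed curvature = 10° + (-20°) = -10°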